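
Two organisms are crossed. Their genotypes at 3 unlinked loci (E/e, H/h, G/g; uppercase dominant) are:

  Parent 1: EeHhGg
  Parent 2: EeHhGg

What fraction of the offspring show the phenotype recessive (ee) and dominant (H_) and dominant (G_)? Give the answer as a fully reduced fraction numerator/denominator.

EeHhGg gametes: EHG×1, EHg×1, EhG×1, Ehg×1, eHG×1, eHg×1, ehG×1, ehg×1
EeHhGg gametes: EHG×1, EHg×1, EhG×1, Ehg×1, eHG×1, eHg×1, ehG×1, ehg×1
EeHhGg×EeHhGg grid (8·8=64): EEHHGG=1 EEHHGg=2 EEHHgg=1 EEHhGG=2 EEHhGg=4 EEHhgg=2 EEhhGG=1 EEhhGg=2 EEhhgg=1 EeHHGG=2 EeHHGg=4 EeHHgg=2 EeHhGG=4 EeHhGg=8 EeHhgg=4 EehhGG=2 EehhGg=4 Eehhgg=2 eeHHGG=1 eeHHGg=2 eeHHgg=1 eeHhGG=2 eeHhGg=4 eeHhgg=2 eehhGG=1 eehhGg=2 eehhgg=1
ee H_ G_ hits 9/64; gcd=1; 9÷1/64÷1 = 9/64

P(ee H_ G_) = 9/64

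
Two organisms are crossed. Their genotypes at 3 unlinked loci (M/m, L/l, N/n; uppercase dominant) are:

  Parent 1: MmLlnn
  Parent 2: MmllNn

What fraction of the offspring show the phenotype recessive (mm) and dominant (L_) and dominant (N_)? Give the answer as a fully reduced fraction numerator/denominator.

MmLlnn gametes: MLn×2, Mln×2, mLn×2, mln×2
MmllNn gametes: MlN×2, Mln×2, mlN×2, mln×2
MmLlnn×MmllNn grid (8·8=64): MMLlNn=4 MMLlnn=4 MMllNn=4 MMllnn=4 MmLlNn=8 MmLlnn=8 MmllNn=8 Mmllnn=8 mmLlNn=4 mmLlnn=4 mmllNn=4 mmllnn=4
mm L_ N_ hits 4/64; gcd=4; 4÷4/64÷4 = 1/16

P(mm L_ N_) = 1/16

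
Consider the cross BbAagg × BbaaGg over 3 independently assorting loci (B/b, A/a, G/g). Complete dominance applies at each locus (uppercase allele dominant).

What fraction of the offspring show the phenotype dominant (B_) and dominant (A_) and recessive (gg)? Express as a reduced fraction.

P(B_ A_ gg) = 3/16

BbAagg gametes: BAg×2, Bag×2, bAg×2, bag×2
BbaaGg gametes: BaG×2, Bag×2, baG×2, bag×2
BbAagg×BbaaGg grid (8·8=64): BBAaGg=4 BBAagg=4 BBaaGg=4 BBaagg=4 BbAaGg=8 BbAagg=8 BbaaGg=8 Bbaagg=8 bbAaGg=4 bbAagg=4 bbaaGg=4 bbaagg=4
B_ A_ gg hits 12/64; gcd=4; 12÷4/64÷4 = 3/16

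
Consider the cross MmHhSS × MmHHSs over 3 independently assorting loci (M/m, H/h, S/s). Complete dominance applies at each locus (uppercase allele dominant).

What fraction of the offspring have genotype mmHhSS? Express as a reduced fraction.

P(mmHhSS) = 1/16

MmHhSS gametes: MHS×2, MhS×2, mHS×2, mhS×2
MmHHSs gametes: MHS×2, MHs×2, mHS×2, mHs×2
MmHhSS×MmHHSs grid (8·8=64): MMHHSS=4 MMHHSs=4 MMHhSS=4 MMHhSs=4 MmHHSS=8 MmHHSs=8 MmHhSS=8 MmHhSs=8 mmHHSS=4 mmHHSs=4 mmHhSS=4 mmHhSs=4
mmHhSS hits 4/64; gcd=4; 4÷4/64÷4 = 1/16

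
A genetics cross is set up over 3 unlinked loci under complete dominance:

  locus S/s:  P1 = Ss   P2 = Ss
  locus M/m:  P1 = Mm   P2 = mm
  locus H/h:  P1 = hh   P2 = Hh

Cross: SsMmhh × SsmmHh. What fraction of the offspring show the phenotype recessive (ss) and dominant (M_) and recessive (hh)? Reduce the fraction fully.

P(ss M_ hh) = 1/16

SsMmhh gametes: SMh×2, Smh×2, sMh×2, smh×2
SsmmHh gametes: SmH×2, Smh×2, smH×2, smh×2
SsMmhh×SsmmHh grid (8·8=64): SSMmHh=4 SSMmhh=4 SSmmHh=4 SSmmhh=4 SsMmHh=8 SsMmhh=8 SsmmHh=8 Ssmmhh=8 ssMmHh=4 ssMmhh=4 ssmmHh=4 ssmmhh=4
ss M_ hh hits 4/64; gcd=4; 4÷4/64÷4 = 1/16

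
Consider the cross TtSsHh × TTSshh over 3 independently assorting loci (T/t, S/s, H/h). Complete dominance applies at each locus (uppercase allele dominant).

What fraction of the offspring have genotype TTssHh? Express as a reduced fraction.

TtSsHh gametes: TSH×1, TSh×1, TsH×1, Tsh×1, tSH×1, tSh×1, tsH×1, tsh×1
TTSshh gametes: TSh×4, Tsh×4
TtSsHh×TTSshh grid (8·8=64): TTSSHh=4 TTSShh=4 TTSsHh=8 TTSshh=8 TTssHh=4 TTsshh=4 TtSSHh=4 TtSShh=4 TtSsHh=8 TtSshh=8 TtssHh=4 Ttsshh=4
TTssHh hits 4/64; gcd=4; 4÷4/64÷4 = 1/16

P(TTssHh) = 1/16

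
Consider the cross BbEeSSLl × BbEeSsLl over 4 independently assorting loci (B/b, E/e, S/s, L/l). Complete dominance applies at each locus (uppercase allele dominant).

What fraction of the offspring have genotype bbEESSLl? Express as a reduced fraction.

P(bbEESSLl) = 1/64

BbEeSSLl gametes: BESL×2, BESl×2, BeSL×2, BeSl×2, bESL×2, bESl×2, beSL×2, beSl×2
BbEeSsLl gametes: BESL×1, BESl×1, BEsL×1, BEsl×1, BeSL×1, BeSl×1, BesL×1, Besl×1, bESL×1, bESl×1, bEsL×1, bEsl×1, beSL×1, beSl×1, besL×1, besl×1
BbEeSSLl×BbEeSsLl grid (16·16=256): BBEESSLL=2 BBEESSLl=4 BBEESSll=2 BBEESsLL=2 BBEESsLl=4 BBEESsll=2 BBEeSSLL=4 BBEeSSLl=8 BBEeSSll=4 BBEeSsLL=4 BBEeSsLl=8 BBEeSsll=4 BBeeSSLL=2 BBeeSSLl=4 BBeeSSll=2 BBeeSsLL=2 BBeeSsLl=4 BBeeSsll=2 BbEESSLL=4 BbEESSLl=8 BbEESSll=4 BbEESsLL=4 BbEESsLl=8 BbEESsll=4 BbEeSSLL=8 BbEeSSLl=16 BbEeSSll=8 BbEeSsLL=8 BbEeSsLl=16 BbEeSsll=8 BbeeSSLL=4 BbeeSSLl=8 BbeeSSll=4 BbeeSsLL=4 BbeeSsLl=8 BbeeSsll=4 bbEESSLL=2 bbEESSLl=4 bbEESSll=2 bbEESsLL=2 bbEESsLl=4 bbEESsll=2 bbEeSSLL=4 bbEeSSLl=8 bbEeSSll=4 bbEeSsLL=4 bbEeSsLl=8 bbEeSsll=4 bbeeSSLL=2 bbeeSSLl=4 bbeeSSll=2 bbeeSsLL=2 bbeeSsLl=4 bbeeSsll=2
bbEESSLl hits 4/256; gcd=4; 4÷4/256÷4 = 1/64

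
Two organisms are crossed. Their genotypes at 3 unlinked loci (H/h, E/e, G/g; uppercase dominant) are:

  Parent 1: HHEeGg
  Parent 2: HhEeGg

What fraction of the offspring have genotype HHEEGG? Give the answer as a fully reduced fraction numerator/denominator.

HHEeGg gametes: HEG×2, HEg×2, HeG×2, Heg×2
HhEeGg gametes: HEG×1, HEg×1, HeG×1, Heg×1, hEG×1, hEg×1, heG×1, heg×1
HHEeGg×HhEeGg grid (8·8=64): HHEEGG=2 HHEEGg=4 HHEEgg=2 HHEeGG=4 HHEeGg=8 HHEegg=4 HHeeGG=2 HHeeGg=4 HHeegg=2 HhEEGG=2 HhEEGg=4 HhEEgg=2 HhEeGG=4 HhEeGg=8 HhEegg=4 HheeGG=2 HheeGg=4 Hheegg=2
HHEEGG hits 2/64; gcd=2; 2÷2/64÷2 = 1/32

P(HHEEGG) = 1/32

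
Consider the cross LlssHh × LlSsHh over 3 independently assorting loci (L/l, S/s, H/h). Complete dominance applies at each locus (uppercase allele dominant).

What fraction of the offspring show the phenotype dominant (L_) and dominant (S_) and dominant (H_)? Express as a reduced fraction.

P(L_ S_ H_) = 9/32

LlssHh gametes: LsH×2, Lsh×2, lsH×2, lsh×2
LlSsHh gametes: LSH×1, LSh×1, LsH×1, Lsh×1, lSH×1, lSh×1, lsH×1, lsh×1
LlssHh×LlSsHh grid (8·8=64): LLSsHH=2 LLSsHh=4 LLSshh=2 LLssHH=2 LLssHh=4 LLsshh=2 LlSsHH=4 LlSsHh=8 LlSshh=4 LlssHH=4 LlssHh=8 Llsshh=4 llSsHH=2 llSsHh=4 llSshh=2 llssHH=2 llssHh=4 llsshh=2
L_ S_ H_ hits 18/64; gcd=2; 18÷2/64÷2 = 9/32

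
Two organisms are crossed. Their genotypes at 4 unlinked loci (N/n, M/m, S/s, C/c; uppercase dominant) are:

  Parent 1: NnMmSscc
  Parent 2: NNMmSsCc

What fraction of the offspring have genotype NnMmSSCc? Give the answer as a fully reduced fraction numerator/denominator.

P(NnMmSSCc) = 1/32

NnMmSscc gametes: NMSc×2, NMsc×2, NmSc×2, Nmsc×2, nMSc×2, nMsc×2, nmSc×2, nmsc×2
NNMmSsCc gametes: NMSC×2, NMSc×2, NMsC×2, NMsc×2, NmSC×2, NmSc×2, NmsC×2, Nmsc×2
NnMmSscc×NNMmSsCc grid (16·16=256): NNMMSSCc=4 NNMMSScc=4 NNMMSsCc=8 NNMMSscc=8 NNMMssCc=4 NNMMsscc=4 NNMmSSCc=8 NNMmSScc=8 NNMmSsCc=16 NNMmSscc=16 NNMmssCc=8 NNMmsscc=8 NNmmSSCc=4 NNmmSScc=4 NNmmSsCc=8 NNmmSscc=8 NNmmssCc=4 NNmmsscc=4 NnMMSSCc=4 NnMMSScc=4 NnMMSsCc=8 NnMMSscc=8 NnMMssCc=4 NnMMsscc=4 NnMmSSCc=8 NnMmSScc=8 NnMmSsCc=16 NnMmSscc=16 NnMmssCc=8 NnMmsscc=8 NnmmSSCc=4 NnmmSScc=4 NnmmSsCc=8 NnmmSscc=8 NnmmssCc=4 Nnmmsscc=4
NnMmSSCc hits 8/256; gcd=8; 8÷8/256÷8 = 1/32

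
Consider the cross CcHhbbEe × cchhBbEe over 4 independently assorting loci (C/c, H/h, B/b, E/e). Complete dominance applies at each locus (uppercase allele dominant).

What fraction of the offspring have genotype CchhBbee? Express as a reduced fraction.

P(CchhBbee) = 1/32

CcHhbbEe gametes: CHbE×2, CHbe×2, ChbE×2, Chbe×2, cHbE×2, cHbe×2, chbE×2, chbe×2
cchhBbEe gametes: chBE×4, chBe×4, chbE×4, chbe×4
CcHhbbEe×cchhBbEe grid (16·16=256): CcHhBbEE=8 CcHhBbEe=16 CcHhBbee=8 CcHhbbEE=8 CcHhbbEe=16 CcHhbbee=8 CchhBbEE=8 CchhBbEe=16 CchhBbee=8 CchhbbEE=8 CchhbbEe=16 Cchhbbee=8 ccHhBbEE=8 ccHhBbEe=16 ccHhBbee=8 ccHhbbEE=8 ccHhbbEe=16 ccHhbbee=8 cchhBbEE=8 cchhBbEe=16 cchhBbee=8 cchhbbEE=8 cchhbbEe=16 cchhbbee=8
CchhBbee hits 8/256; gcd=8; 8÷8/256÷8 = 1/32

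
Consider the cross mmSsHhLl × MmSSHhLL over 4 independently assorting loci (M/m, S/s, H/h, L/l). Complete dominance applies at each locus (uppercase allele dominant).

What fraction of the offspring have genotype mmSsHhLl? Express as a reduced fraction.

mmSsHhLl gametes: mSHL×2, mSHl×2, mShL×2, mShl×2, msHL×2, msHl×2, mshL×2, mshl×2
MmSSHhLL gametes: MSHL×4, MShL×4, mSHL×4, mShL×4
mmSsHhLl×MmSSHhLL grid (16·16=256): MmSSHHLL=8 MmSSHHLl=8 MmSSHhLL=16 MmSSHhLl=16 MmSShhLL=8 MmSShhLl=8 MmSsHHLL=8 MmSsHHLl=8 MmSsHhLL=16 MmSsHhLl=16 MmSshhLL=8 MmSshhLl=8 mmSSHHLL=8 mmSSHHLl=8 mmSSHhLL=16 mmSSHhLl=16 mmSShhLL=8 mmSShhLl=8 mmSsHHLL=8 mmSsHHLl=8 mmSsHhLL=16 mmSsHhLl=16 mmSshhLL=8 mmSshhLl=8
mmSsHhLl hits 16/256; gcd=16; 16÷16/256÷16 = 1/16

P(mmSsHhLl) = 1/16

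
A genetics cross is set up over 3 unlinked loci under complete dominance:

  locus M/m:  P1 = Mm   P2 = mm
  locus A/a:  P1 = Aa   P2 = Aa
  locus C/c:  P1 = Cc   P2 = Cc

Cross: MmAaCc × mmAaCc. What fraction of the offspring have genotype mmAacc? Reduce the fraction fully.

MmAaCc gametes: MAC×1, MAc×1, MaC×1, Mac×1, mAC×1, mAc×1, maC×1, mac×1
mmAaCc gametes: mAC×2, mAc×2, maC×2, mac×2
MmAaCc×mmAaCc grid (8·8=64): MmAACC=2 MmAACc=4 MmAAcc=2 MmAaCC=4 MmAaCc=8 MmAacc=4 MmaaCC=2 MmaaCc=4 Mmaacc=2 mmAACC=2 mmAACc=4 mmAAcc=2 mmAaCC=4 mmAaCc=8 mmAacc=4 mmaaCC=2 mmaaCc=4 mmaacc=2
mmAacc hits 4/64; gcd=4; 4÷4/64÷4 = 1/16

P(mmAacc) = 1/16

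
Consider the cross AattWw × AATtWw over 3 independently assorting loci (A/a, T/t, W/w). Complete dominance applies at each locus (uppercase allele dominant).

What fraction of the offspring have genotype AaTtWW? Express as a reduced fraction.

P(AaTtWW) = 1/16

AattWw gametes: AtW×2, Atw×2, atW×2, atw×2
AATtWw gametes: ATW×2, ATw×2, AtW×2, Atw×2
AattWw×AATtWw grid (8·8=64): AATtWW=4 AATtWw=8 AATtww=4 AAttWW=4 AAttWw=8 AAttww=4 AaTtWW=4 AaTtWw=8 AaTtww=4 AattWW=4 AattWw=8 Aattww=4
AaTtWW hits 4/64; gcd=4; 4÷4/64÷4 = 1/16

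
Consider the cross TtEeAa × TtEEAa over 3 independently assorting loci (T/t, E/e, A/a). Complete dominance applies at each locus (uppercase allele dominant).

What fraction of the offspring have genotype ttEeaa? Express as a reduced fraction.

P(ttEeaa) = 1/32

TtEeAa gametes: TEA×1, TEa×1, TeA×1, Tea×1, tEA×1, tEa×1, teA×1, tea×1
TtEEAa gametes: TEA×2, TEa×2, tEA×2, tEa×2
TtEeAa×TtEEAa grid (8·8=64): TTEEAA=2 TTEEAa=4 TTEEaa=2 TTEeAA=2 TTEeAa=4 TTEeaa=2 TtEEAA=4 TtEEAa=8 TtEEaa=4 TtEeAA=4 TtEeAa=8 TtEeaa=4 ttEEAA=2 ttEEAa=4 ttEEaa=2 ttEeAA=2 ttEeAa=4 ttEeaa=2
ttEeaa hits 2/64; gcd=2; 2÷2/64÷2 = 1/32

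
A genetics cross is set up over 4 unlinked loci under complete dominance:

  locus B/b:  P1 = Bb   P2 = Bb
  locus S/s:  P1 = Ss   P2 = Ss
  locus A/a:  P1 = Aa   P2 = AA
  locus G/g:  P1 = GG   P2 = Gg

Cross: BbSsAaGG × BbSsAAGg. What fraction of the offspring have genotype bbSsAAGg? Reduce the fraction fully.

P(bbSsAAGg) = 1/32

BbSsAaGG gametes: BSAG×2, BSaG×2, BsAG×2, BsaG×2, bSAG×2, bSaG×2, bsAG×2, bsaG×2
BbSsAAGg gametes: BSAG×2, BSAg×2, BsAG×2, BsAg×2, bSAG×2, bSAg×2, bsAG×2, bsAg×2
BbSsAaGG×BbSsAAGg grid (16·16=256): BBSSAAGG=4 BBSSAAGg=4 BBSSAaGG=4 BBSSAaGg=4 BBSsAAGG=8 BBSsAAGg=8 BBSsAaGG=8 BBSsAaGg=8 BBssAAGG=4 BBssAAGg=4 BBssAaGG=4 BBssAaGg=4 BbSSAAGG=8 BbSSAAGg=8 BbSSAaGG=8 BbSSAaGg=8 BbSsAAGG=16 BbSsAAGg=16 BbSsAaGG=16 BbSsAaGg=16 BbssAAGG=8 BbssAAGg=8 BbssAaGG=8 BbssAaGg=8 bbSSAAGG=4 bbSSAAGg=4 bbSSAaGG=4 bbSSAaGg=4 bbSsAAGG=8 bbSsAAGg=8 bbSsAaGG=8 bbSsAaGg=8 bbssAAGG=4 bbssAAGg=4 bbssAaGG=4 bbssAaGg=4
bbSsAAGg hits 8/256; gcd=8; 8÷8/256÷8 = 1/32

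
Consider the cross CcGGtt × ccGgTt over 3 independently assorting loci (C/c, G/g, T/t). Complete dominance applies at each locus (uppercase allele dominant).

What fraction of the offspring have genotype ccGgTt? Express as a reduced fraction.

CcGGtt gametes: CGt×4, cGt×4
ccGgTt gametes: cGT×2, cGt×2, cgT×2, cgt×2
CcGGtt×ccGgTt grid (8·8=64): CcGGTt=8 CcGGtt=8 CcGgTt=8 CcGgtt=8 ccGGTt=8 ccGGtt=8 ccGgTt=8 ccGgtt=8
ccGgTt hits 8/64; gcd=8; 8÷8/64÷8 = 1/8

P(ccGgTt) = 1/8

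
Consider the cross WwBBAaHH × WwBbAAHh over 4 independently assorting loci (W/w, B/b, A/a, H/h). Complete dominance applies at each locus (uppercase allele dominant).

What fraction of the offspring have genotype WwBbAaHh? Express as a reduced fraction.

WwBBAaHH gametes: WBAH×4, WBaH×4, wBAH×4, wBaH×4
WwBbAAHh gametes: WBAH×2, WBAh×2, WbAH×2, WbAh×2, wBAH×2, wBAh×2, wbAH×2, wbAh×2
WwBBAaHH×WwBbAAHh grid (16·16=256): WWBBAAHH=8 WWBBAAHh=8 WWBBAaHH=8 WWBBAaHh=8 WWBbAAHH=8 WWBbAAHh=8 WWBbAaHH=8 WWBbAaHh=8 WwBBAAHH=16 WwBBAAHh=16 WwBBAaHH=16 WwBBAaHh=16 WwBbAAHH=16 WwBbAAHh=16 WwBbAaHH=16 WwBbAaHh=16 wwBBAAHH=8 wwBBAAHh=8 wwBBAaHH=8 wwBBAaHh=8 wwBbAAHH=8 wwBbAAHh=8 wwBbAaHH=8 wwBbAaHh=8
WwBbAaHh hits 16/256; gcd=16; 16÷16/256÷16 = 1/16

P(WwBbAaHh) = 1/16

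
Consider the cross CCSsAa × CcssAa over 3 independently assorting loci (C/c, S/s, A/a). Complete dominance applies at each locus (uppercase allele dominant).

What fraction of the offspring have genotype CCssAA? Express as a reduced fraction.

P(CCssAA) = 1/16

CCSsAa gametes: CSA×2, CSa×2, CsA×2, Csa×2
CcssAa gametes: CsA×2, Csa×2, csA×2, csa×2
CCSsAa×CcssAa grid (8·8=64): CCSsAA=4 CCSsAa=8 CCSsaa=4 CCssAA=4 CCssAa=8 CCssaa=4 CcSsAA=4 CcSsAa=8 CcSsaa=4 CcssAA=4 CcssAa=8 Ccssaa=4
CCssAA hits 4/64; gcd=4; 4÷4/64÷4 = 1/16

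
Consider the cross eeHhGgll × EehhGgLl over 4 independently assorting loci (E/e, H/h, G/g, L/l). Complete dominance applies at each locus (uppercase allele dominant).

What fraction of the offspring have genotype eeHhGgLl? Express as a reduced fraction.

eeHhGgll gametes: eHGl×4, eHgl×4, ehGl×4, ehgl×4
EehhGgLl gametes: EhGL×2, EhGl×2, EhgL×2, Ehgl×2, ehGL×2, ehGl×2, ehgL×2, ehgl×2
eeHhGgll×EehhGgLl grid (16·16=256): EeHhGGLl=8 EeHhGGll=8 EeHhGgLl=16 EeHhGgll=16 EeHhggLl=8 EeHhggll=8 EehhGGLl=8 EehhGGll=8 EehhGgLl=16 EehhGgll=16 EehhggLl=8 Eehhggll=8 eeHhGGLl=8 eeHhGGll=8 eeHhGgLl=16 eeHhGgll=16 eeHhggLl=8 eeHhggll=8 eehhGGLl=8 eehhGGll=8 eehhGgLl=16 eehhGgll=16 eehhggLl=8 eehhggll=8
eeHhGgLl hits 16/256; gcd=16; 16÷16/256÷16 = 1/16

P(eeHhGgLl) = 1/16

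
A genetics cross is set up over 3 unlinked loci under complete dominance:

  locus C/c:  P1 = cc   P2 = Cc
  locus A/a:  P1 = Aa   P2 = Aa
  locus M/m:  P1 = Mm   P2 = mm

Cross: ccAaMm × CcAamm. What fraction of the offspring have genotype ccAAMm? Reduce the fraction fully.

ccAaMm gametes: cAM×2, cAm×2, caM×2, cam×2
CcAamm gametes: CAm×2, Cam×2, cAm×2, cam×2
ccAaMm×CcAamm grid (8·8=64): CcAAMm=4 CcAAmm=4 CcAaMm=8 CcAamm=8 CcaaMm=4 Ccaamm=4 ccAAMm=4 ccAAmm=4 ccAaMm=8 ccAamm=8 ccaaMm=4 ccaamm=4
ccAAMm hits 4/64; gcd=4; 4÷4/64÷4 = 1/16

P(ccAAMm) = 1/16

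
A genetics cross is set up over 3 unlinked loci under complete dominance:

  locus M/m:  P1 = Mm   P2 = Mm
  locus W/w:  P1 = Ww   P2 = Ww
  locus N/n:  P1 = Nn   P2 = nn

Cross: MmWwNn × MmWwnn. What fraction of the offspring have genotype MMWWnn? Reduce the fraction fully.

MmWwNn gametes: MWN×1, MWn×1, MwN×1, Mwn×1, mWN×1, mWn×1, mwN×1, mwn×1
MmWwnn gametes: MWn×2, Mwn×2, mWn×2, mwn×2
MmWwNn×MmWwnn grid (8·8=64): MMWWNn=2 MMWWnn=2 MMWwNn=4 MMWwnn=4 MMwwNn=2 MMwwnn=2 MmWWNn=4 MmWWnn=4 MmWwNn=8 MmWwnn=8 MmwwNn=4 Mmwwnn=4 mmWWNn=2 mmWWnn=2 mmWwNn=4 mmWwnn=4 mmwwNn=2 mmwwnn=2
MMWWnn hits 2/64; gcd=2; 2÷2/64÷2 = 1/32

P(MMWWnn) = 1/32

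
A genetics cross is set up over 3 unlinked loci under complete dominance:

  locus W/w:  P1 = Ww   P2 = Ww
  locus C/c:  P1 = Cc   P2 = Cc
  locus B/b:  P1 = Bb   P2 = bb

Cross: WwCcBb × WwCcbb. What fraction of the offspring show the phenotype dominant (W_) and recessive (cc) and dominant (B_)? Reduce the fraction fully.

WwCcBb gametes: WCB×1, WCb×1, WcB×1, Wcb×1, wCB×1, wCb×1, wcB×1, wcb×1
WwCcbb gametes: WCb×2, Wcb×2, wCb×2, wcb×2
WwCcBb×WwCcbb grid (8·8=64): WWCCBb=2 WWCCbb=2 WWCcBb=4 WWCcbb=4 WWccBb=2 WWccbb=2 WwCCBb=4 WwCCbb=4 WwCcBb=8 WwCcbb=8 WwccBb=4 Wwccbb=4 wwCCBb=2 wwCCbb=2 wwCcBb=4 wwCcbb=4 wwccBb=2 wwccbb=2
W_ cc B_ hits 6/64; gcd=2; 6÷2/64÷2 = 3/32

P(W_ cc B_) = 3/32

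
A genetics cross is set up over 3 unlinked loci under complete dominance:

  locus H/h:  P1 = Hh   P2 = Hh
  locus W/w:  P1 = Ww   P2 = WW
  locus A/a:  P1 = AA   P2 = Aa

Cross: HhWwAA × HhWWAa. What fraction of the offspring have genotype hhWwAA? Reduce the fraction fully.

HhWwAA gametes: HWA×2, HwA×2, hWA×2, hwA×2
HhWWAa gametes: HWA×2, HWa×2, hWA×2, hWa×2
HhWwAA×HhWWAa grid (8·8=64): HHWWAA=4 HHWWAa=4 HHWwAA=4 HHWwAa=4 HhWWAA=8 HhWWAa=8 HhWwAA=8 HhWwAa=8 hhWWAA=4 hhWWAa=4 hhWwAA=4 hhWwAa=4
hhWwAA hits 4/64; gcd=4; 4÷4/64÷4 = 1/16

P(hhWwAA) = 1/16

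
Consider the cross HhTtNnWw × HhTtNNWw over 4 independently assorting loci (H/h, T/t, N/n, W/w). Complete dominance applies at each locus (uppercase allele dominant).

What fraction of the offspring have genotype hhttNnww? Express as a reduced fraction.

P(hhttNnww) = 1/128

HhTtNnWw gametes: HTNW×1, HTNw×1, HTnW×1, HTnw×1, HtNW×1, HtNw×1, HtnW×1, Htnw×1, hTNW×1, hTNw×1, hTnW×1, hTnw×1, htNW×1, htNw×1, htnW×1, htnw×1
HhTtNNWw gametes: HTNW×2, HTNw×2, HtNW×2, HtNw×2, hTNW×2, hTNw×2, htNW×2, htNw×2
HhTtNnWw×HhTtNNWw grid (16·16=256): HHTTNNWW=2 HHTTNNWw=4 HHTTNNww=2 HHTTNnWW=2 HHTTNnWw=4 HHTTNnww=2 HHTtNNWW=4 HHTtNNWw=8 HHTtNNww=4 HHTtNnWW=4 HHTtNnWw=8 HHTtNnww=4 HHttNNWW=2 HHttNNWw=4 HHttNNww=2 HHttNnWW=2 HHttNnWw=4 HHttNnww=2 HhTTNNWW=4 HhTTNNWw=8 HhTTNNww=4 HhTTNnWW=4 HhTTNnWw=8 HhTTNnww=4 HhTtNNWW=8 HhTtNNWw=16 HhTtNNww=8 HhTtNnWW=8 HhTtNnWw=16 HhTtNnww=8 HhttNNWW=4 HhttNNWw=8 HhttNNww=4 HhttNnWW=4 HhttNnWw=8 HhttNnww=4 hhTTNNWW=2 hhTTNNWw=4 hhTTNNww=2 hhTTNnWW=2 hhTTNnWw=4 hhTTNnww=2 hhTtNNWW=4 hhTtNNWw=8 hhTtNNww=4 hhTtNnWW=4 hhTtNnWw=8 hhTtNnww=4 hhttNNWW=2 hhttNNWw=4 hhttNNww=2 hhttNnWW=2 hhttNnWw=4 hhttNnww=2
hhttNnww hits 2/256; gcd=2; 2÷2/256÷2 = 1/128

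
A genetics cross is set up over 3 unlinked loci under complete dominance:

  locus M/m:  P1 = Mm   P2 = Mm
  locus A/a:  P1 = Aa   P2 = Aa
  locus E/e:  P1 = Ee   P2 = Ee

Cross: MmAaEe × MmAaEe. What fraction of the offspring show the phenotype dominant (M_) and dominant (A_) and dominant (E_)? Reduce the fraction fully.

MmAaEe gametes: MAE×1, MAe×1, MaE×1, Mae×1, mAE×1, mAe×1, maE×1, mae×1
MmAaEe gametes: MAE×1, MAe×1, MaE×1, Mae×1, mAE×1, mAe×1, maE×1, mae×1
MmAaEe×MmAaEe grid (8·8=64): MMAAEE=1 MMAAEe=2 MMAAee=1 MMAaEE=2 MMAaEe=4 MMAaee=2 MMaaEE=1 MMaaEe=2 MMaaee=1 MmAAEE=2 MmAAEe=4 MmAAee=2 MmAaEE=4 MmAaEe=8 MmAaee=4 MmaaEE=2 MmaaEe=4 Mmaaee=2 mmAAEE=1 mmAAEe=2 mmAAee=1 mmAaEE=2 mmAaEe=4 mmAaee=2 mmaaEE=1 mmaaEe=2 mmaaee=1
M_ A_ E_ hits 27/64; gcd=1; 27÷1/64÷1 = 27/64

P(M_ A_ E_) = 27/64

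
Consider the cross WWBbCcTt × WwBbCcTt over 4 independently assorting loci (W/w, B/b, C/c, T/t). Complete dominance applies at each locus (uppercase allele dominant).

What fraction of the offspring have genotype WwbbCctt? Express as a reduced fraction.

P(WwbbCctt) = 1/64

WWBbCcTt gametes: WBCT×2, WBCt×2, WBcT×2, WBct×2, WbCT×2, WbCt×2, WbcT×2, Wbct×2
WwBbCcTt gametes: WBCT×1, WBCt×1, WBcT×1, WBct×1, WbCT×1, WbCt×1, WbcT×1, Wbct×1, wBCT×1, wBCt×1, wBcT×1, wBct×1, wbCT×1, wbCt×1, wbcT×1, wbct×1
WWBbCcTt×WwBbCcTt grid (16·16=256): WWBBCCTT=2 WWBBCCTt=4 WWBBCCtt=2 WWBBCcTT=4 WWBBCcTt=8 WWBBCctt=4 WWBBccTT=2 WWBBccTt=4 WWBBcctt=2 WWBbCCTT=4 WWBbCCTt=8 WWBbCCtt=4 WWBbCcTT=8 WWBbCcTt=16 WWBbCctt=8 WWBbccTT=4 WWBbccTt=8 WWBbcctt=4 WWbbCCTT=2 WWbbCCTt=4 WWbbCCtt=2 WWbbCcTT=4 WWbbCcTt=8 WWbbCctt=4 WWbbccTT=2 WWbbccTt=4 WWbbcctt=2 WwBBCCTT=2 WwBBCCTt=4 WwBBCCtt=2 WwBBCcTT=4 WwBBCcTt=8 WwBBCctt=4 WwBBccTT=2 WwBBccTt=4 WwBBcctt=2 WwBbCCTT=4 WwBbCCTt=8 WwBbCCtt=4 WwBbCcTT=8 WwBbCcTt=16 WwBbCctt=8 WwBbccTT=4 WwBbccTt=8 WwBbcctt=4 WwbbCCTT=2 WwbbCCTt=4 WwbbCCtt=2 WwbbCcTT=4 WwbbCcTt=8 WwbbCctt=4 WwbbccTT=2 WwbbccTt=4 Wwbbcctt=2
WwbbCctt hits 4/256; gcd=4; 4÷4/256÷4 = 1/64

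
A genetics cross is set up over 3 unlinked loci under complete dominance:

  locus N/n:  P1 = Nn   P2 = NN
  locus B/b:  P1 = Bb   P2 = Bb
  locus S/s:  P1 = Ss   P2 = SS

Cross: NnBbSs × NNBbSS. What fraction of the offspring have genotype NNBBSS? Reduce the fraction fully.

NnBbSs gametes: NBS×1, NBs×1, NbS×1, Nbs×1, nBS×1, nBs×1, nbS×1, nbs×1
NNBbSS gametes: NBS×4, NbS×4
NnBbSs×NNBbSS grid (8·8=64): NNBBSS=4 NNBBSs=4 NNBbSS=8 NNBbSs=8 NNbbSS=4 NNbbSs=4 NnBBSS=4 NnBBSs=4 NnBbSS=8 NnBbSs=8 NnbbSS=4 NnbbSs=4
NNBBSS hits 4/64; gcd=4; 4÷4/64÷4 = 1/16

P(NNBBSS) = 1/16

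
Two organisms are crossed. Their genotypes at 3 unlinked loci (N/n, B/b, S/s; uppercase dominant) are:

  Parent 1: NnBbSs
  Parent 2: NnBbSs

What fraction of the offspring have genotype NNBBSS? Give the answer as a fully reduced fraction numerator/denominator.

P(NNBBSS) = 1/64

NnBbSs gametes: NBS×1, NBs×1, NbS×1, Nbs×1, nBS×1, nBs×1, nbS×1, nbs×1
NnBbSs gametes: NBS×1, NBs×1, NbS×1, Nbs×1, nBS×1, nBs×1, nbS×1, nbs×1
NnBbSs×NnBbSs grid (8·8=64): NNBBSS=1 NNBBSs=2 NNBBss=1 NNBbSS=2 NNBbSs=4 NNBbss=2 NNbbSS=1 NNbbSs=2 NNbbss=1 NnBBSS=2 NnBBSs=4 NnBBss=2 NnBbSS=4 NnBbSs=8 NnBbss=4 NnbbSS=2 NnbbSs=4 Nnbbss=2 nnBBSS=1 nnBBSs=2 nnBBss=1 nnBbSS=2 nnBbSs=4 nnBbss=2 nnbbSS=1 nnbbSs=2 nnbbss=1
NNBBSS hits 1/64; gcd=1; 1÷1/64÷1 = 1/64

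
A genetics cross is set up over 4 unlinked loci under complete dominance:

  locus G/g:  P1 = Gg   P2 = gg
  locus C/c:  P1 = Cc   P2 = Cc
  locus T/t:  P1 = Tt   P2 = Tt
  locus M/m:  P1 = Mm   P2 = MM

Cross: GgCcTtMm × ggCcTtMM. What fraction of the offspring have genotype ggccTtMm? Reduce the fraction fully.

GgCcTtMm gametes: GCTM×1, GCTm×1, GCtM×1, GCtm×1, GcTM×1, GcTm×1, GctM×1, Gctm×1, gCTM×1, gCTm×1, gCtM×1, gCtm×1, gcTM×1, gcTm×1, gctM×1, gctm×1
ggCcTtMM gametes: gCTM×4, gCtM×4, gcTM×4, gctM×4
GgCcTtMm×ggCcTtMM grid (16·16=256): GgCCTTMM=4 GgCCTTMm=4 GgCCTtMM=8 GgCCTtMm=8 GgCCttMM=4 GgCCttMm=4 GgCcTTMM=8 GgCcTTMm=8 GgCcTtMM=16 GgCcTtMm=16 GgCcttMM=8 GgCcttMm=8 GgccTTMM=4 GgccTTMm=4 GgccTtMM=8 GgccTtMm=8 GgccttMM=4 GgccttMm=4 ggCCTTMM=4 ggCCTTMm=4 ggCCTtMM=8 ggCCTtMm=8 ggCCttMM=4 ggCCttMm=4 ggCcTTMM=8 ggCcTTMm=8 ggCcTtMM=16 ggCcTtMm=16 ggCcttMM=8 ggCcttMm=8 ggccTTMM=4 ggccTTMm=4 ggccTtMM=8 ggccTtMm=8 ggccttMM=4 ggccttMm=4
ggccTtMm hits 8/256; gcd=8; 8÷8/256÷8 = 1/32

P(ggccTtMm) = 1/32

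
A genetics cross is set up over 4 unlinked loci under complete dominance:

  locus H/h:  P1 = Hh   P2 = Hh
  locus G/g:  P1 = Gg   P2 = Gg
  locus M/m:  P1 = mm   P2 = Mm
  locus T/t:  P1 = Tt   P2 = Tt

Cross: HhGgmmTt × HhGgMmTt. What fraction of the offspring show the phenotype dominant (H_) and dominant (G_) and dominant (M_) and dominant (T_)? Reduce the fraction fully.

P(H_ G_ M_ T_) = 27/128

HhGgmmTt gametes: HGmT×2, HGmt×2, HgmT×2, Hgmt×2, hGmT×2, hGmt×2, hgmT×2, hgmt×2
HhGgMmTt gametes: HGMT×1, HGMt×1, HGmT×1, HGmt×1, HgMT×1, HgMt×1, HgmT×1, Hgmt×1, hGMT×1, hGMt×1, hGmT×1, hGmt×1, hgMT×1, hgMt×1, hgmT×1, hgmt×1
HhGgmmTt×HhGgMmTt grid (16·16=256): HHGGMmTT=2 HHGGMmTt=4 HHGGMmtt=2 HHGGmmTT=2 HHGGmmTt=4 HHGGmmtt=2 HHGgMmTT=4 HHGgMmTt=8 HHGgMmtt=4 HHGgmmTT=4 HHGgmmTt=8 HHGgmmtt=4 HHggMmTT=2 HHggMmTt=4 HHggMmtt=2 HHggmmTT=2 HHggmmTt=4 HHggmmtt=2 HhGGMmTT=4 HhGGMmTt=8 HhGGMmtt=4 HhGGmmTT=4 HhGGmmTt=8 HhGGmmtt=4 HhGgMmTT=8 HhGgMmTt=16 HhGgMmtt=8 HhGgmmTT=8 HhGgmmTt=16 HhGgmmtt=8 HhggMmTT=4 HhggMmTt=8 HhggMmtt=4 HhggmmTT=4 HhggmmTt=8 Hhggmmtt=4 hhGGMmTT=2 hhGGMmTt=4 hhGGMmtt=2 hhGGmmTT=2 hhGGmmTt=4 hhGGmmtt=2 hhGgMmTT=4 hhGgMmTt=8 hhGgMmtt=4 hhGgmmTT=4 hhGgmmTt=8 hhGgmmtt=4 hhggMmTT=2 hhggMmTt=4 hhggMmtt=2 hhggmmTT=2 hhggmmTt=4 hhggmmtt=2
H_ G_ M_ T_ hits 54/256; gcd=2; 54÷2/256÷2 = 27/128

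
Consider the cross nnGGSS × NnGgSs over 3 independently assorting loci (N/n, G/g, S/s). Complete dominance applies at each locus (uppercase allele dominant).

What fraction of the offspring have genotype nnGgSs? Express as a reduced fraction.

P(nnGgSs) = 1/8

nnGGSS gametes: nGS×8
NnGgSs gametes: NGS×1, NGs×1, NgS×1, Ngs×1, nGS×1, nGs×1, ngS×1, ngs×1
nnGGSS×NnGgSs grid (8·8=64): NnGGSS=8 NnGGSs=8 NnGgSS=8 NnGgSs=8 nnGGSS=8 nnGGSs=8 nnGgSS=8 nnGgSs=8
nnGgSs hits 8/64; gcd=8; 8÷8/64÷8 = 1/8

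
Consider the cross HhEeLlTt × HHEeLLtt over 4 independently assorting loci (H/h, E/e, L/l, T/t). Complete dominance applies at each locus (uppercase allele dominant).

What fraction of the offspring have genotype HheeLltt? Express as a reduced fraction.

P(HheeLltt) = 1/32

HhEeLlTt gametes: HELT×1, HELt×1, HElT×1, HElt×1, HeLT×1, HeLt×1, HelT×1, Helt×1, hELT×1, hELt×1, hElT×1, hElt×1, heLT×1, heLt×1, helT×1, helt×1
HHEeLLtt gametes: HELt×8, HeLt×8
HhEeLlTt×HHEeLLtt grid (16·16=256): HHEELLTt=8 HHEELLtt=8 HHEELlTt=8 HHEELltt=8 HHEeLLTt=16 HHEeLLtt=16 HHEeLlTt=16 HHEeLltt=16 HHeeLLTt=8 HHeeLLtt=8 HHeeLlTt=8 HHeeLltt=8 HhEELLTt=8 HhEELLtt=8 HhEELlTt=8 HhEELltt=8 HhEeLLTt=16 HhEeLLtt=16 HhEeLlTt=16 HhEeLltt=16 HheeLLTt=8 HheeLLtt=8 HheeLlTt=8 HheeLltt=8
HheeLltt hits 8/256; gcd=8; 8÷8/256÷8 = 1/32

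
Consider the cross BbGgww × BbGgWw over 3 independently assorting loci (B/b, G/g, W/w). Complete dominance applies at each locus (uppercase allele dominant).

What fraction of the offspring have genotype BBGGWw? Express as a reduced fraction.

BbGgww gametes: BGw×2, Bgw×2, bGw×2, bgw×2
BbGgWw gametes: BGW×1, BGw×1, BgW×1, Bgw×1, bGW×1, bGw×1, bgW×1, bgw×1
BbGgww×BbGgWw grid (8·8=64): BBGGWw=2 BBGGww=2 BBGgWw=4 BBGgww=4 BBggWw=2 BBggww=2 BbGGWw=4 BbGGww=4 BbGgWw=8 BbGgww=8 BbggWw=4 Bbggww=4 bbGGWw=2 bbGGww=2 bbGgWw=4 bbGgww=4 bbggWw=2 bbggww=2
BBGGWw hits 2/64; gcd=2; 2÷2/64÷2 = 1/32

P(BBGGWw) = 1/32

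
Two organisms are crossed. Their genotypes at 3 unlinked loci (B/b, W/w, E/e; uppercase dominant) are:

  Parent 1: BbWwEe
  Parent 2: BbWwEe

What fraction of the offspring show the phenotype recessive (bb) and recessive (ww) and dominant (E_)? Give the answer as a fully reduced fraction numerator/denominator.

BbWwEe gametes: BWE×1, BWe×1, BwE×1, Bwe×1, bWE×1, bWe×1, bwE×1, bwe×1
BbWwEe gametes: BWE×1, BWe×1, BwE×1, Bwe×1, bWE×1, bWe×1, bwE×1, bwe×1
BbWwEe×BbWwEe grid (8·8=64): BBWWEE=1 BBWWEe=2 BBWWee=1 BBWwEE=2 BBWwEe=4 BBWwee=2 BBwwEE=1 BBwwEe=2 BBwwee=1 BbWWEE=2 BbWWEe=4 BbWWee=2 BbWwEE=4 BbWwEe=8 BbWwee=4 BbwwEE=2 BbwwEe=4 Bbwwee=2 bbWWEE=1 bbWWEe=2 bbWWee=1 bbWwEE=2 bbWwEe=4 bbWwee=2 bbwwEE=1 bbwwEe=2 bbwwee=1
bb ww E_ hits 3/64; gcd=1; 3÷1/64÷1 = 3/64

P(bb ww E_) = 3/64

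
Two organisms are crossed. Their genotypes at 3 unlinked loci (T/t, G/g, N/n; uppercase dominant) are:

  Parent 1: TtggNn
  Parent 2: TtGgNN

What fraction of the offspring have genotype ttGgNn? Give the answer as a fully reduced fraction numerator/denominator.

TtggNn gametes: TgN×2, Tgn×2, tgN×2, tgn×2
TtGgNN gametes: TGN×2, TgN×2, tGN×2, tgN×2
TtggNn×TtGgNN grid (8·8=64): TTGgNN=4 TTGgNn=4 TTggNN=4 TTggNn=4 TtGgNN=8 TtGgNn=8 TtggNN=8 TtggNn=8 ttGgNN=4 ttGgNn=4 ttggNN=4 ttggNn=4
ttGgNn hits 4/64; gcd=4; 4÷4/64÷4 = 1/16

P(ttGgNn) = 1/16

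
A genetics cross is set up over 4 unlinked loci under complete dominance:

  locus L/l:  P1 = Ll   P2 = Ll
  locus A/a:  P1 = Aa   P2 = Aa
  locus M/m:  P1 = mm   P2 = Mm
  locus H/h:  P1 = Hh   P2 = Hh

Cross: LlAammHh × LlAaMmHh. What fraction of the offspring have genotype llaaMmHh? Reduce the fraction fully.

LlAammHh gametes: LAmH×2, LAmh×2, LamH×2, Lamh×2, lAmH×2, lAmh×2, lamH×2, lamh×2
LlAaMmHh gametes: LAMH×1, LAMh×1, LAmH×1, LAmh×1, LaMH×1, LaMh×1, LamH×1, Lamh×1, lAMH×1, lAMh×1, lAmH×1, lAmh×1, laMH×1, laMh×1, lamH×1, lamh×1
LlAammHh×LlAaMmHh grid (16·16=256): LLAAMmHH=2 LLAAMmHh=4 LLAAMmhh=2 LLAAmmHH=2 LLAAmmHh=4 LLAAmmhh=2 LLAaMmHH=4 LLAaMmHh=8 LLAaMmhh=4 LLAammHH=4 LLAammHh=8 LLAammhh=4 LLaaMmHH=2 LLaaMmHh=4 LLaaMmhh=2 LLaammHH=2 LLaammHh=4 LLaammhh=2 LlAAMmHH=4 LlAAMmHh=8 LlAAMmhh=4 LlAAmmHH=4 LlAAmmHh=8 LlAAmmhh=4 LlAaMmHH=8 LlAaMmHh=16 LlAaMmhh=8 LlAammHH=8 LlAammHh=16 LlAammhh=8 LlaaMmHH=4 LlaaMmHh=8 LlaaMmhh=4 LlaammHH=4 LlaammHh=8 Llaammhh=4 llAAMmHH=2 llAAMmHh=4 llAAMmhh=2 llAAmmHH=2 llAAmmHh=4 llAAmmhh=2 llAaMmHH=4 llAaMmHh=8 llAaMmhh=4 llAammHH=4 llAammHh=8 llAammhh=4 llaaMmHH=2 llaaMmHh=4 llaaMmhh=2 llaammHH=2 llaammHh=4 llaammhh=2
llaaMmHh hits 4/256; gcd=4; 4÷4/256÷4 = 1/64

P(llaaMmHh) = 1/64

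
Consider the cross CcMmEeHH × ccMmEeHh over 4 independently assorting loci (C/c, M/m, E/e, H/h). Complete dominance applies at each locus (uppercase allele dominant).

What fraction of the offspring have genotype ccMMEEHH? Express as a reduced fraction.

CcMmEeHH gametes: CMEH×2, CMeH×2, CmEH×2, CmeH×2, cMEH×2, cMeH×2, cmEH×2, cmeH×2
ccMmEeHh gametes: cMEH×2, cMEh×2, cMeH×2, cMeh×2, cmEH×2, cmEh×2, cmeH×2, cmeh×2
CcMmEeHH×ccMmEeHh grid (16·16=256): CcMMEEHH=4 CcMMEEHh=4 CcMMEeHH=8 CcMMEeHh=8 CcMMeeHH=4 CcMMeeHh=4 CcMmEEHH=8 CcMmEEHh=8 CcMmEeHH=16 CcMmEeHh=16 CcMmeeHH=8 CcMmeeHh=8 CcmmEEHH=4 CcmmEEHh=4 CcmmEeHH=8 CcmmEeHh=8 CcmmeeHH=4 CcmmeeHh=4 ccMMEEHH=4 ccMMEEHh=4 ccMMEeHH=8 ccMMEeHh=8 ccMMeeHH=4 ccMMeeHh=4 ccMmEEHH=8 ccMmEEHh=8 ccMmEeHH=16 ccMmEeHh=16 ccMmeeHH=8 ccMmeeHh=8 ccmmEEHH=4 ccmmEEHh=4 ccmmEeHH=8 ccmmEeHh=8 ccmmeeHH=4 ccmmeeHh=4
ccMMEEHH hits 4/256; gcd=4; 4÷4/256÷4 = 1/64

P(ccMMEEHH) = 1/64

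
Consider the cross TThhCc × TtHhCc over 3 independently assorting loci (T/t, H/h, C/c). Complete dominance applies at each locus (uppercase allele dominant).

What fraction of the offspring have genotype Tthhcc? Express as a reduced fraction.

P(Tthhcc) = 1/16

TThhCc gametes: ThC×4, Thc×4
TtHhCc gametes: THC×1, THc×1, ThC×1, Thc×1, tHC×1, tHc×1, thC×1, thc×1
TThhCc×TtHhCc grid (8·8=64): TTHhCC=4 TTHhCc=8 TTHhcc=4 TThhCC=4 TThhCc=8 TThhcc=4 TtHhCC=4 TtHhCc=8 TtHhcc=4 TthhCC=4 TthhCc=8 Tthhcc=4
Tthhcc hits 4/64; gcd=4; 4÷4/64÷4 = 1/16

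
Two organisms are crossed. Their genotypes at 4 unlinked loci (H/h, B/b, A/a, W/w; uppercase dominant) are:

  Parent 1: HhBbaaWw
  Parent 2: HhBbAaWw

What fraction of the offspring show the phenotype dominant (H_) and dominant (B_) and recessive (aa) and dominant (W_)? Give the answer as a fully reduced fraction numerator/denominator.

HhBbaaWw gametes: HBaW×2, HBaw×2, HbaW×2, Hbaw×2, hBaW×2, hBaw×2, hbaW×2, hbaw×2
HhBbAaWw gametes: HBAW×1, HBAw×1, HBaW×1, HBaw×1, HbAW×1, HbAw×1, HbaW×1, Hbaw×1, hBAW×1, hBAw×1, hBaW×1, hBaw×1, hbAW×1, hbAw×1, hbaW×1, hbaw×1
HhBbaaWw×HhBbAaWw grid (16·16=256): HHBBAaWW=2 HHBBAaWw=4 HHBBAaww=2 HHBBaaWW=2 HHBBaaWw=4 HHBBaaww=2 HHBbAaWW=4 HHBbAaWw=8 HHBbAaww=4 HHBbaaWW=4 HHBbaaWw=8 HHBbaaww=4 HHbbAaWW=2 HHbbAaWw=4 HHbbAaww=2 HHbbaaWW=2 HHbbaaWw=4 HHbbaaww=2 HhBBAaWW=4 HhBBAaWw=8 HhBBAaww=4 HhBBaaWW=4 HhBBaaWw=8 HhBBaaww=4 HhBbAaWW=8 HhBbAaWw=16 HhBbAaww=8 HhBbaaWW=8 HhBbaaWw=16 HhBbaaww=8 HhbbAaWW=4 HhbbAaWw=8 HhbbAaww=4 HhbbaaWW=4 HhbbaaWw=8 Hhbbaaww=4 hhBBAaWW=2 hhBBAaWw=4 hhBBAaww=2 hhBBaaWW=2 hhBBaaWw=4 hhBBaaww=2 hhBbAaWW=4 hhBbAaWw=8 hhBbAaww=4 hhBbaaWW=4 hhBbaaWw=8 hhBbaaww=4 hhbbAaWW=2 hhbbAaWw=4 hhbbAaww=2 hhbbaaWW=2 hhbbaaWw=4 hhbbaaww=2
H_ B_ aa W_ hits 54/256; gcd=2; 54÷2/256÷2 = 27/128

P(H_ B_ aa W_) = 27/128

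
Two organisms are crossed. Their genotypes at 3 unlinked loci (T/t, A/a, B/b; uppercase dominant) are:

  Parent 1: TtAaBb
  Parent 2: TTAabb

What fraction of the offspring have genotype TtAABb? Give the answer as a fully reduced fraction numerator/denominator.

P(TtAABb) = 1/16

TtAaBb gametes: TAB×1, TAb×1, TaB×1, Tab×1, tAB×1, tAb×1, taB×1, tab×1
TTAabb gametes: TAb×4, Tab×4
TtAaBb×TTAabb grid (8·8=64): TTAABb=4 TTAAbb=4 TTAaBb=8 TTAabb=8 TTaaBb=4 TTaabb=4 TtAABb=4 TtAAbb=4 TtAaBb=8 TtAabb=8 TtaaBb=4 Ttaabb=4
TtAABb hits 4/64; gcd=4; 4÷4/64÷4 = 1/16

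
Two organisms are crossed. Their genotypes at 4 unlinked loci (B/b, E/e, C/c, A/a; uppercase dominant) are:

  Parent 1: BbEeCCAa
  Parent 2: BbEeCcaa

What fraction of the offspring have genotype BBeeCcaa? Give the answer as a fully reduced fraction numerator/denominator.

P(BBeeCcaa) = 1/64

BbEeCCAa gametes: BECA×2, BECa×2, BeCA×2, BeCa×2, bECA×2, bECa×2, beCA×2, beCa×2
BbEeCcaa gametes: BECa×2, BEca×2, BeCa×2, Beca×2, bECa×2, bEca×2, beCa×2, beca×2
BbEeCCAa×BbEeCcaa grid (16·16=256): BBEECCAa=4 BBEECCaa=4 BBEECcAa=4 BBEECcaa=4 BBEeCCAa=8 BBEeCCaa=8 BBEeCcAa=8 BBEeCcaa=8 BBeeCCAa=4 BBeeCCaa=4 BBeeCcAa=4 BBeeCcaa=4 BbEECCAa=8 BbEECCaa=8 BbEECcAa=8 BbEECcaa=8 BbEeCCAa=16 BbEeCCaa=16 BbEeCcAa=16 BbEeCcaa=16 BbeeCCAa=8 BbeeCCaa=8 BbeeCcAa=8 BbeeCcaa=8 bbEECCAa=4 bbEECCaa=4 bbEECcAa=4 bbEECcaa=4 bbEeCCAa=8 bbEeCCaa=8 bbEeCcAa=8 bbEeCcaa=8 bbeeCCAa=4 bbeeCCaa=4 bbeeCcAa=4 bbeeCcaa=4
BBeeCcaa hits 4/256; gcd=4; 4÷4/256÷4 = 1/64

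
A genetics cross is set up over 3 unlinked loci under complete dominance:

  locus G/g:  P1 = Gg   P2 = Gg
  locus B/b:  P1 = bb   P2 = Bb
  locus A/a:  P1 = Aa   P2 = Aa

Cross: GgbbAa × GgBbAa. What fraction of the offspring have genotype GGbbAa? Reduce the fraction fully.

P(GGbbAa) = 1/16

GgbbAa gametes: GbA×2, Gba×2, gbA×2, gba×2
GgBbAa gametes: GBA×1, GBa×1, GbA×1, Gba×1, gBA×1, gBa×1, gbA×1, gba×1
GgbbAa×GgBbAa grid (8·8=64): GGBbAA=2 GGBbAa=4 GGBbaa=2 GGbbAA=2 GGbbAa=4 GGbbaa=2 GgBbAA=4 GgBbAa=8 GgBbaa=4 GgbbAA=4 GgbbAa=8 Ggbbaa=4 ggBbAA=2 ggBbAa=4 ggBbaa=2 ggbbAA=2 ggbbAa=4 ggbbaa=2
GGbbAa hits 4/64; gcd=4; 4÷4/64÷4 = 1/16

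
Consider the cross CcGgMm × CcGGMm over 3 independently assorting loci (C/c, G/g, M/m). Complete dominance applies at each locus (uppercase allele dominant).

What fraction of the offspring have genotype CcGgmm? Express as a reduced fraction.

CcGgMm gametes: CGM×1, CGm×1, CgM×1, Cgm×1, cGM×1, cGm×1, cgM×1, cgm×1
CcGGMm gametes: CGM×2, CGm×2, cGM×2, cGm×2
CcGgMm×CcGGMm grid (8·8=64): CCGGMM=2 CCGGMm=4 CCGGmm=2 CCGgMM=2 CCGgMm=4 CCGgmm=2 CcGGMM=4 CcGGMm=8 CcGGmm=4 CcGgMM=4 CcGgMm=8 CcGgmm=4 ccGGMM=2 ccGGMm=4 ccGGmm=2 ccGgMM=2 ccGgMm=4 ccGgmm=2
CcGgmm hits 4/64; gcd=4; 4÷4/64÷4 = 1/16

P(CcGgmm) = 1/16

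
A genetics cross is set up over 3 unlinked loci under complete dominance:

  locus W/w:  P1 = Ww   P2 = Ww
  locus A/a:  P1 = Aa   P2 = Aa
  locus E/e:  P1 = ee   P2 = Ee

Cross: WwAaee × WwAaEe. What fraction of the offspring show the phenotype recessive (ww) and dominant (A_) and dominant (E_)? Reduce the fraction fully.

P(ww A_ E_) = 3/32

WwAaee gametes: WAe×2, Wae×2, wAe×2, wae×2
WwAaEe gametes: WAE×1, WAe×1, WaE×1, Wae×1, wAE×1, wAe×1, waE×1, wae×1
WwAaee×WwAaEe grid (8·8=64): WWAAEe=2 WWAAee=2 WWAaEe=4 WWAaee=4 WWaaEe=2 WWaaee=2 WwAAEe=4 WwAAee=4 WwAaEe=8 WwAaee=8 WwaaEe=4 Wwaaee=4 wwAAEe=2 wwAAee=2 wwAaEe=4 wwAaee=4 wwaaEe=2 wwaaee=2
ww A_ E_ hits 6/64; gcd=2; 6÷2/64÷2 = 3/32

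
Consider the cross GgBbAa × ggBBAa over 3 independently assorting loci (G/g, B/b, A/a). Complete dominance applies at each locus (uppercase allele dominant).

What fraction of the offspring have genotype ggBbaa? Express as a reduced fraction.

GgBbAa gametes: GBA×1, GBa×1, GbA×1, Gba×1, gBA×1, gBa×1, gbA×1, gba×1
ggBBAa gametes: gBA×4, gBa×4
GgBbAa×ggBBAa grid (8·8=64): GgBBAA=4 GgBBAa=8 GgBBaa=4 GgBbAA=4 GgBbAa=8 GgBbaa=4 ggBBAA=4 ggBBAa=8 ggBBaa=4 ggBbAA=4 ggBbAa=8 ggBbaa=4
ggBbaa hits 4/64; gcd=4; 4÷4/64÷4 = 1/16

P(ggBbaa) = 1/16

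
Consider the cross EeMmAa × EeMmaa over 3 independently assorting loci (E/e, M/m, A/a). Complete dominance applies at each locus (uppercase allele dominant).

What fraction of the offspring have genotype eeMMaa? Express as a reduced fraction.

EeMmAa gametes: EMA×1, EMa×1, EmA×1, Ema×1, eMA×1, eMa×1, emA×1, ema×1
EeMmaa gametes: EMa×2, Ema×2, eMa×2, ema×2
EeMmAa×EeMmaa grid (8·8=64): EEMMAa=2 EEMMaa=2 EEMmAa=4 EEMmaa=4 EEmmAa=2 EEmmaa=2 EeMMAa=4 EeMMaa=4 EeMmAa=8 EeMmaa=8 EemmAa=4 Eemmaa=4 eeMMAa=2 eeMMaa=2 eeMmAa=4 eeMmaa=4 eemmAa=2 eemmaa=2
eeMMaa hits 2/64; gcd=2; 2÷2/64÷2 = 1/32

P(eeMMaa) = 1/32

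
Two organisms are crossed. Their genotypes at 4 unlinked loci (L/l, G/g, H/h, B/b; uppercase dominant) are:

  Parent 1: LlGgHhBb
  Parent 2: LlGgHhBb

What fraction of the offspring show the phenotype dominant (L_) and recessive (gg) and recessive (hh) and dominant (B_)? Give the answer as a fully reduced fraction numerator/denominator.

LlGgHhBb gametes: LGHB×1, LGHb×1, LGhB×1, LGhb×1, LgHB×1, LgHb×1, LghB×1, Lghb×1, lGHB×1, lGHb×1, lGhB×1, lGhb×1, lgHB×1, lgHb×1, lghB×1, lghb×1
LlGgHhBb gametes: LGHB×1, LGHb×1, LGhB×1, LGhb×1, LgHB×1, LgHb×1, LghB×1, Lghb×1, lGHB×1, lGHb×1, lGhB×1, lGhb×1, lgHB×1, lgHb×1, lghB×1, lghb×1
LlGgHhBb×LlGgHhBb grid (16·16=256): LLGGHHBB=1 LLGGHHBb=2 LLGGHHbb=1 LLGGHhBB=2 LLGGHhBb=4 LLGGHhbb=2 LLGGhhBB=1 LLGGhhBb=2 LLGGhhbb=1 LLGgHHBB=2 LLGgHHBb=4 LLGgHHbb=2 LLGgHhBB=4 LLGgHhBb=8 LLGgHhbb=4 LLGghhBB=2 LLGghhBb=4 LLGghhbb=2 LLggHHBB=1 LLggHHBb=2 LLggHHbb=1 LLggHhBB=2 LLggHhBb=4 LLggHhbb=2 LLgghhBB=1 LLgghhBb=2 LLgghhbb=1 LlGGHHBB=2 LlGGHHBb=4 LlGGHHbb=2 LlGGHhBB=4 LlGGHhBb=8 LlGGHhbb=4 LlGGhhBB=2 LlGGhhBb=4 LlGGhhbb=2 LlGgHHBB=4 LlGgHHBb=8 LlGgHHbb=4 LlGgHhBB=8 LlGgHhBb=16 LlGgHhbb=8 LlGghhBB=4 LlGghhBb=8 LlGghhbb=4 LlggHHBB=2 LlggHHBb=4 LlggHHbb=2 LlggHhBB=4 LlggHhBb=8 LlggHhbb=4 LlgghhBB=2 LlgghhBb=4 Llgghhbb=2 llGGHHBB=1 llGGHHBb=2 llGGHHbb=1 llGGHhBB=2 llGGHhBb=4 llGGHhbb=2 llGGhhBB=1 llGGhhBb=2 llGGhhbb=1 llGgHHBB=2 llGgHHBb=4 llGgHHbb=2 llGgHhBB=4 llGgHhBb=8 llGgHhbb=4 llGghhBB=2 llGghhBb=4 llGghhbb=2 llggHHBB=1 llggHHBb=2 llggHHbb=1 llggHhBB=2 llggHhBb=4 llggHhbb=2 llgghhBB=1 llgghhBb=2 llgghhbb=1
L_ gg hh B_ hits 9/256; gcd=1; 9÷1/256÷1 = 9/256

P(L_ gg hh B_) = 9/256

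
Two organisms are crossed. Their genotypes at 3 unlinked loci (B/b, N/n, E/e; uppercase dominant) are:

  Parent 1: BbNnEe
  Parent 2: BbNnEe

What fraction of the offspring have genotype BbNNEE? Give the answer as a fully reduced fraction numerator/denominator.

BbNnEe gametes: BNE×1, BNe×1, BnE×1, Bne×1, bNE×1, bNe×1, bnE×1, bne×1
BbNnEe gametes: BNE×1, BNe×1, BnE×1, Bne×1, bNE×1, bNe×1, bnE×1, bne×1
BbNnEe×BbNnEe grid (8·8=64): BBNNEE=1 BBNNEe=2 BBNNee=1 BBNnEE=2 BBNnEe=4 BBNnee=2 BBnnEE=1 BBnnEe=2 BBnnee=1 BbNNEE=2 BbNNEe=4 BbNNee=2 BbNnEE=4 BbNnEe=8 BbNnee=4 BbnnEE=2 BbnnEe=4 Bbnnee=2 bbNNEE=1 bbNNEe=2 bbNNee=1 bbNnEE=2 bbNnEe=4 bbNnee=2 bbnnEE=1 bbnnEe=2 bbnnee=1
BbNNEE hits 2/64; gcd=2; 2÷2/64÷2 = 1/32

P(BbNNEE) = 1/32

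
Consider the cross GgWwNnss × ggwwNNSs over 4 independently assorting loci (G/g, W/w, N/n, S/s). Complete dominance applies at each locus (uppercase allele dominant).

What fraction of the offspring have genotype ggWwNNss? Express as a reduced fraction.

P(ggWwNNss) = 1/16

GgWwNnss gametes: GWNs×2, GWns×2, GwNs×2, Gwns×2, gWNs×2, gWns×2, gwNs×2, gwns×2
ggwwNNSs gametes: gwNS×8, gwNs×8
GgWwNnss×ggwwNNSs grid (16·16=256): GgWwNNSs=16 GgWwNNss=16 GgWwNnSs=16 GgWwNnss=16 GgwwNNSs=16 GgwwNNss=16 GgwwNnSs=16 GgwwNnss=16 ggWwNNSs=16 ggWwNNss=16 ggWwNnSs=16 ggWwNnss=16 ggwwNNSs=16 ggwwNNss=16 ggwwNnSs=16 ggwwNnss=16
ggWwNNss hits 16/256; gcd=16; 16÷16/256÷16 = 1/16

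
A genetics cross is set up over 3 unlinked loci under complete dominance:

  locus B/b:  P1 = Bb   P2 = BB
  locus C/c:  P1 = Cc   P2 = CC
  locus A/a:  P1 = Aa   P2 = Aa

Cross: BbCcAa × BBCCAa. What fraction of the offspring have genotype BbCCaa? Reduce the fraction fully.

P(BbCCaa) = 1/16

BbCcAa gametes: BCA×1, BCa×1, BcA×1, Bca×1, bCA×1, bCa×1, bcA×1, bca×1
BBCCAa gametes: BCA×4, BCa×4
BbCcAa×BBCCAa grid (8·8=64): BBCCAA=4 BBCCAa=8 BBCCaa=4 BBCcAA=4 BBCcAa=8 BBCcaa=4 BbCCAA=4 BbCCAa=8 BbCCaa=4 BbCcAA=4 BbCcAa=8 BbCcaa=4
BbCCaa hits 4/64; gcd=4; 4÷4/64÷4 = 1/16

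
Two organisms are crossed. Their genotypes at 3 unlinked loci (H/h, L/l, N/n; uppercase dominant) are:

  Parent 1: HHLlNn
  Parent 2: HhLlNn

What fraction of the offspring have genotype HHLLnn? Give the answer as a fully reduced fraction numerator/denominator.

P(HHLLnn) = 1/32

HHLlNn gametes: HLN×2, HLn×2, HlN×2, Hln×2
HhLlNn gametes: HLN×1, HLn×1, HlN×1, Hln×1, hLN×1, hLn×1, hlN×1, hln×1
HHLlNn×HhLlNn grid (8·8=64): HHLLNN=2 HHLLNn=4 HHLLnn=2 HHLlNN=4 HHLlNn=8 HHLlnn=4 HHllNN=2 HHllNn=4 HHllnn=2 HhLLNN=2 HhLLNn=4 HhLLnn=2 HhLlNN=4 HhLlNn=8 HhLlnn=4 HhllNN=2 HhllNn=4 Hhllnn=2
HHLLnn hits 2/64; gcd=2; 2÷2/64÷2 = 1/32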